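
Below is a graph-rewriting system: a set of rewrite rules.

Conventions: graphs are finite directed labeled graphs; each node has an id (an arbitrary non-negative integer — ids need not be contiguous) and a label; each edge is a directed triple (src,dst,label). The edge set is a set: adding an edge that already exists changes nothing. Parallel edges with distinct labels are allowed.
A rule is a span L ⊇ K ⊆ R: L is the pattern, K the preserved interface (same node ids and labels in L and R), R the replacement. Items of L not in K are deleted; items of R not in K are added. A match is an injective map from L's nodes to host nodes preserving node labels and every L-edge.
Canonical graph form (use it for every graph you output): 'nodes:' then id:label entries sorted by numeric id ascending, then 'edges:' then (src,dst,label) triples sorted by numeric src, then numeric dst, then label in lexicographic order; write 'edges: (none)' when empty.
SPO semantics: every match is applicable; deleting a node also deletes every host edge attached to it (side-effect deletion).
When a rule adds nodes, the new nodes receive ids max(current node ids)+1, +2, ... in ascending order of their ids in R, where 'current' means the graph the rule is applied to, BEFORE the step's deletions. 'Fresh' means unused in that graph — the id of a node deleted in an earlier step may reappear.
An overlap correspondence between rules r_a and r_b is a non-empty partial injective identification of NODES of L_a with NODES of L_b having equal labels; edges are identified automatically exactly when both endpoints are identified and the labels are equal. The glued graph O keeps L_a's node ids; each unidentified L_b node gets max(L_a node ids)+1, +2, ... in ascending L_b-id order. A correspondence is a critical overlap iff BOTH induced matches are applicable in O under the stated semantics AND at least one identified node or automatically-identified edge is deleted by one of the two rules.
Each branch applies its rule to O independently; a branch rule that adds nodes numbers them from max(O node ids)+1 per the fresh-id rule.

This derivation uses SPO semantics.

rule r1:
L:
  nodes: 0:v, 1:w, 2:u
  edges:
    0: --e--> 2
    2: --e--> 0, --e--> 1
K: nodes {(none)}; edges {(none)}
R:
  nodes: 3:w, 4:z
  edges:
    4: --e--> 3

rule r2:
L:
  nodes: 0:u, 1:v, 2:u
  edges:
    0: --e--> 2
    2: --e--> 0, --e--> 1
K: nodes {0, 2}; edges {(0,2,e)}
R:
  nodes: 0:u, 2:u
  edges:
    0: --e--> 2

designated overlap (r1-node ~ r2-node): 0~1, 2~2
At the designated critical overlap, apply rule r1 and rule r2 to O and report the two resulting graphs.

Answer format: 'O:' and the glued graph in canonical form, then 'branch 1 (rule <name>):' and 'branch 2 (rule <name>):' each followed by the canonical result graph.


O:
nodes: 0:v, 1:w, 2:u, 3:u
edges: (0,2,e); (2,0,e); (2,1,e); (2,3,e); (3,2,e)
branch 1 (rule r1):
nodes: 3:u, 4:w, 5:z
edges: (5,4,e)
branch 2 (rule r2):
nodes: 1:w, 2:u, 3:u
edges: (2,1,e); (3,2,e)


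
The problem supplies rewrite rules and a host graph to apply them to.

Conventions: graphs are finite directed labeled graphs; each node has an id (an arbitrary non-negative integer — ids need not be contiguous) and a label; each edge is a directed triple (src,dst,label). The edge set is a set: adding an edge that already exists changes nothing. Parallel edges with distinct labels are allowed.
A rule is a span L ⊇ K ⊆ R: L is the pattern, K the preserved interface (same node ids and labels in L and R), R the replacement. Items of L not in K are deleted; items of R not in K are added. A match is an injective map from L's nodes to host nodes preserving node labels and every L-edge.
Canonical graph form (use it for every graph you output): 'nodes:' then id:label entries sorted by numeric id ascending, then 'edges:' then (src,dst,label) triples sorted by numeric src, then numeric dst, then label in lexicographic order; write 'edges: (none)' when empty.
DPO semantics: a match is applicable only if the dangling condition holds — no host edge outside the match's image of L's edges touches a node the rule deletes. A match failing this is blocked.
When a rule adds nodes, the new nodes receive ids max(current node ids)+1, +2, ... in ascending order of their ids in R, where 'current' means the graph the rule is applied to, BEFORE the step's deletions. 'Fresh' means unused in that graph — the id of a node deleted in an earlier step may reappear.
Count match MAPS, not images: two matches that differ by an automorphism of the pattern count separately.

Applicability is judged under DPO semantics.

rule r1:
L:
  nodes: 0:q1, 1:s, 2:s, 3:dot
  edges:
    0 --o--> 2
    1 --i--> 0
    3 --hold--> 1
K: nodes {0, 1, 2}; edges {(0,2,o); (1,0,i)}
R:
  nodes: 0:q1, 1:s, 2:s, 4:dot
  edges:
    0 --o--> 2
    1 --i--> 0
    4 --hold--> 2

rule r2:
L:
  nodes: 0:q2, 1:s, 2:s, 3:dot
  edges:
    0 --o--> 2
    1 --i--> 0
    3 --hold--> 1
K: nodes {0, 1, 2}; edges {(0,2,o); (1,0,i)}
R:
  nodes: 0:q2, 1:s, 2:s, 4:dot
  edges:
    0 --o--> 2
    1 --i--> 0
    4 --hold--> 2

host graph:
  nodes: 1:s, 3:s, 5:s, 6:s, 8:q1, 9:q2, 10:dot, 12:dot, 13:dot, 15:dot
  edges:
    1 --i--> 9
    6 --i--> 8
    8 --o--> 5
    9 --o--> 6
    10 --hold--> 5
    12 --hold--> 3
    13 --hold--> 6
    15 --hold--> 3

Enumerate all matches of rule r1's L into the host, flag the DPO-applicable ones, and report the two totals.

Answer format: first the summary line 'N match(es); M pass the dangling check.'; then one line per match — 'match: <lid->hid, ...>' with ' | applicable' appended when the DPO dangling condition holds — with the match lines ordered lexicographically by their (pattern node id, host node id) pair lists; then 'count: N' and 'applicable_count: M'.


1 match(es); 1 pass the dangling check.
match: 0->8, 1->6, 2->5, 3->13 | applicable
count: 1
applicable_count: 1


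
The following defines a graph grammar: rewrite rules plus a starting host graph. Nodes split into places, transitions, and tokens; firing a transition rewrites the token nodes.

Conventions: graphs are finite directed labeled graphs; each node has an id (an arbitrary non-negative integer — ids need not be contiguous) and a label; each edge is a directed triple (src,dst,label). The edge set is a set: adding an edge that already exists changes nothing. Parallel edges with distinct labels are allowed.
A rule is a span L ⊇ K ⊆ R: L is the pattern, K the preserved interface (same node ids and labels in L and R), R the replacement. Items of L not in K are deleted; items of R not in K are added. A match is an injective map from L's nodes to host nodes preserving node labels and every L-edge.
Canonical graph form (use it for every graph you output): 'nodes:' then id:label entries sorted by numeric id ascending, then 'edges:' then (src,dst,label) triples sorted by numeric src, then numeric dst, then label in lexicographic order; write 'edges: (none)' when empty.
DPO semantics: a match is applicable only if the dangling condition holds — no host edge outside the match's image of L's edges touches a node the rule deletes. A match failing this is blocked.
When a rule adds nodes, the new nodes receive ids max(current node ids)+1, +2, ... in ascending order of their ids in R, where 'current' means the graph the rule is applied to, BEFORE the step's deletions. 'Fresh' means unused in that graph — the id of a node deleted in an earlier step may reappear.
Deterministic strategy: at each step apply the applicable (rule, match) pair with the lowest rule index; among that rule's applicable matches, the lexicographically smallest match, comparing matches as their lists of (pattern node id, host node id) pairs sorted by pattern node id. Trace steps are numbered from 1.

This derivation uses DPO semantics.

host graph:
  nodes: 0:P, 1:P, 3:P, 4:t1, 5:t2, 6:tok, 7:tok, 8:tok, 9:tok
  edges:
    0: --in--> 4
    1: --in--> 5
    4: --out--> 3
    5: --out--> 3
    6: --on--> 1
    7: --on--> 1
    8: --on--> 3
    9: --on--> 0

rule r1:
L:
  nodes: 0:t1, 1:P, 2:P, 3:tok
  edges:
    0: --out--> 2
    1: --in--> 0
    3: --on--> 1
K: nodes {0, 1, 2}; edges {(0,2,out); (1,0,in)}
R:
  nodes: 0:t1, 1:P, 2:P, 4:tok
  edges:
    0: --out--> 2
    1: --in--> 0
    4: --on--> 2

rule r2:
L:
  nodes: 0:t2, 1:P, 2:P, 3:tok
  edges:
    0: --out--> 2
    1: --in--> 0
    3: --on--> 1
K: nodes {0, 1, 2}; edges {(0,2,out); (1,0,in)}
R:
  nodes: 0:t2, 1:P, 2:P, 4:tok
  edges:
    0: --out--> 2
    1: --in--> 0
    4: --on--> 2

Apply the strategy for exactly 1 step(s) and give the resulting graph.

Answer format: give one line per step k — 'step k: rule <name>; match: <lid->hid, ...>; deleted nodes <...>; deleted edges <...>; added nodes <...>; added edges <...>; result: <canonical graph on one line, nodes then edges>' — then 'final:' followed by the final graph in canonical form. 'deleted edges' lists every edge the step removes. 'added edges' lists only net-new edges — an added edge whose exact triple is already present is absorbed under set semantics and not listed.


step 1: rule r1; match: 0->4, 1->0, 2->3, 3->9; deleted nodes 9; deleted edges (9,0,on); added nodes 10; added edges (10,3,on); result: nodes: 0:P, 1:P, 3:P, 4:t1, 5:t2, 6:tok, 7:tok, 8:tok, 10:tok edges: (0,4,in); (1,5,in); (4,3,out); (5,3,out); (6,1,on); (7,1,on); (8,3,on); (10,3,on)
final:
nodes: 0:P, 1:P, 3:P, 4:t1, 5:t2, 6:tok, 7:tok, 8:tok, 10:tok
edges: (0,4,in); (1,5,in); (4,3,out); (5,3,out); (6,1,on); (7,1,on); (8,3,on); (10,3,on)


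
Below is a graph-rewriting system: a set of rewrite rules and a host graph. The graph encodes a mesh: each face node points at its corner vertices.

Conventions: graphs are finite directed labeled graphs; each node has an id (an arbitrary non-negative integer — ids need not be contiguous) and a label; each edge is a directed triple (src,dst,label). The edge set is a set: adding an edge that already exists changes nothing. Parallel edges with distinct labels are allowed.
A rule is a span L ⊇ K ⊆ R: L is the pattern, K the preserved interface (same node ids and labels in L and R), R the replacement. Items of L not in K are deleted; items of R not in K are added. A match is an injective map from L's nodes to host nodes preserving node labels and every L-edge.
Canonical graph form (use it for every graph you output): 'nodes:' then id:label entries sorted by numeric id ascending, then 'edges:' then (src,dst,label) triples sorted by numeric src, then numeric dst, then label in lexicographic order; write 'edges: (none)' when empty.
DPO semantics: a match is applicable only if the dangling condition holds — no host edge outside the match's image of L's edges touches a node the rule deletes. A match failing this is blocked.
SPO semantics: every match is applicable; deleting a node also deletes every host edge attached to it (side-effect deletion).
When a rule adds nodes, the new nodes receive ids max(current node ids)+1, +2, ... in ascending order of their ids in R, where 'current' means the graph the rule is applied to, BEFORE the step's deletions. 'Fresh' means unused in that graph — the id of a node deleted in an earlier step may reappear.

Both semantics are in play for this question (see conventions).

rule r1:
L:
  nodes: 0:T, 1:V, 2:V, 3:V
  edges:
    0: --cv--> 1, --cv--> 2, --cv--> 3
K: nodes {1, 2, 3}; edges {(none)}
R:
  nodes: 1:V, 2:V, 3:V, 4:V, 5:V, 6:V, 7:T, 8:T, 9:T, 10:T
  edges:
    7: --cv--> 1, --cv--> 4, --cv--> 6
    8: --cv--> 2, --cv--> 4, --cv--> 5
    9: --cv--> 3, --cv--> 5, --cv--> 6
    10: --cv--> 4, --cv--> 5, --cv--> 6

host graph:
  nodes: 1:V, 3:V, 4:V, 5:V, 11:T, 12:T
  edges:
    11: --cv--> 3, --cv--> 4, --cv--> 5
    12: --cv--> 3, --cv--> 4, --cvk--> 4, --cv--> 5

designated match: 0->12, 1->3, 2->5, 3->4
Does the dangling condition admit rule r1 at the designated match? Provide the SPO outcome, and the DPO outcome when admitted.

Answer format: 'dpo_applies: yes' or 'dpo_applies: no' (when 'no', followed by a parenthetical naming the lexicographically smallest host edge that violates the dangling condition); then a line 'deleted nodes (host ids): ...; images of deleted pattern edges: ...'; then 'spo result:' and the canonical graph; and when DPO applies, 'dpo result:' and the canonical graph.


dpo_applies: no
(the rule deletes node 12, which keeps host edge (12,4,cvk) outside the match image — the dangling condition fails, DPO blocks; SPO proceeds and side-deletes such edges)
deleted nodes (host ids): 12; images of deleted pattern edges: (12,3,cv); (12,4,cv); (12,5,cv)
spo result:
nodes: 1:V, 3:V, 4:V, 5:V, 11:T, 13:V, 14:V, 15:V, 16:T, 17:T, 18:T, 19:T
edges: (11,3,cv); (11,4,cv); (11,5,cv); (16,3,cv); (16,13,cv); (16,15,cv); (17,5,cv); (17,13,cv); (17,14,cv); (18,4,cv); (18,14,cv); (18,15,cv); (19,13,cv); (19,14,cv); (19,15,cv)


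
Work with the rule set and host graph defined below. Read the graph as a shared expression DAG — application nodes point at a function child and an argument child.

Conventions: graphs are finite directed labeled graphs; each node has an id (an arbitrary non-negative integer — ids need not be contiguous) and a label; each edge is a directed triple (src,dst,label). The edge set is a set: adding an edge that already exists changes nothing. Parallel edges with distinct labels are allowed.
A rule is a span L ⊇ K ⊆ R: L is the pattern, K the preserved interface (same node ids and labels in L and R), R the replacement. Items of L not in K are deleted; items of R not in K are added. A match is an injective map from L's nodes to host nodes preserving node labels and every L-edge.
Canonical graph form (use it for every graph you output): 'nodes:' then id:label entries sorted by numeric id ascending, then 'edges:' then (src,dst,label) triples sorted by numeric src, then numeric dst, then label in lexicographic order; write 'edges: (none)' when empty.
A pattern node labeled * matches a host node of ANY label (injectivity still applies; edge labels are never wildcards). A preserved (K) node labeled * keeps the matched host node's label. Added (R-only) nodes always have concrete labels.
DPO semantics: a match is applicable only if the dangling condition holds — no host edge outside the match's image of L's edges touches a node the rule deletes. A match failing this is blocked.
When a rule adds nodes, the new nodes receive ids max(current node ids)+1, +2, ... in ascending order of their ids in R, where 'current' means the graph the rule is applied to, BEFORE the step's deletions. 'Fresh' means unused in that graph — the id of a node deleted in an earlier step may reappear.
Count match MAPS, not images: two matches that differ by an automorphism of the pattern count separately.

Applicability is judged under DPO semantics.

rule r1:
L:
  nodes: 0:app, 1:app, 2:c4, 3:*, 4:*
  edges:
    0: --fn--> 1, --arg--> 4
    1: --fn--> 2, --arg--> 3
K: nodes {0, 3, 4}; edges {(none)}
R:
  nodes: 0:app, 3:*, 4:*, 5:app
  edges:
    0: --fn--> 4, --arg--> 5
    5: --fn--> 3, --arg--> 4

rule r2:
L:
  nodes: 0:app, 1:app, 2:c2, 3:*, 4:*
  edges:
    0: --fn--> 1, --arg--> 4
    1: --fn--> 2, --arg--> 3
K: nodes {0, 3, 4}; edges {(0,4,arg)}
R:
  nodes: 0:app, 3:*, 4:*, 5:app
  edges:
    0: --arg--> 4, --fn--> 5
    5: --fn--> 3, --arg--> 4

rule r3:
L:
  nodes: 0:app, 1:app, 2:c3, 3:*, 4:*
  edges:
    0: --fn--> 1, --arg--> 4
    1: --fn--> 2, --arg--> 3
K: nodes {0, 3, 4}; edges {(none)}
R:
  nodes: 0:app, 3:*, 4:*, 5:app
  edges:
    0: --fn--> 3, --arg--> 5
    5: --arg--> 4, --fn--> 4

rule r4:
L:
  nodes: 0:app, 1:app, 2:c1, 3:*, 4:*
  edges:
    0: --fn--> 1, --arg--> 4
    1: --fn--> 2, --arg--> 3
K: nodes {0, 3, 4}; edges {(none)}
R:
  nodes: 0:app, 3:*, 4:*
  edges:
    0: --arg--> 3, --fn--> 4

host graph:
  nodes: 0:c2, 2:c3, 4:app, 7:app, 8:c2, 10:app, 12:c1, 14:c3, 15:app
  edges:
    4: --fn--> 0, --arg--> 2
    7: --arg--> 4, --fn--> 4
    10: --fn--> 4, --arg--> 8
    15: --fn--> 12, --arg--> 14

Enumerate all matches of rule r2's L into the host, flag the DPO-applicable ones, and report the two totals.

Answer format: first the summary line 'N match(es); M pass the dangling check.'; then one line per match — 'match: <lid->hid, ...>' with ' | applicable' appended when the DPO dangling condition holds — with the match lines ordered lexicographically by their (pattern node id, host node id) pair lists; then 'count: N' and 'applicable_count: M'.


1 match(es); 0 pass the dangling check.
match: 0->10, 1->4, 2->0, 3->2, 4->8
count: 1
applicable_count: 0


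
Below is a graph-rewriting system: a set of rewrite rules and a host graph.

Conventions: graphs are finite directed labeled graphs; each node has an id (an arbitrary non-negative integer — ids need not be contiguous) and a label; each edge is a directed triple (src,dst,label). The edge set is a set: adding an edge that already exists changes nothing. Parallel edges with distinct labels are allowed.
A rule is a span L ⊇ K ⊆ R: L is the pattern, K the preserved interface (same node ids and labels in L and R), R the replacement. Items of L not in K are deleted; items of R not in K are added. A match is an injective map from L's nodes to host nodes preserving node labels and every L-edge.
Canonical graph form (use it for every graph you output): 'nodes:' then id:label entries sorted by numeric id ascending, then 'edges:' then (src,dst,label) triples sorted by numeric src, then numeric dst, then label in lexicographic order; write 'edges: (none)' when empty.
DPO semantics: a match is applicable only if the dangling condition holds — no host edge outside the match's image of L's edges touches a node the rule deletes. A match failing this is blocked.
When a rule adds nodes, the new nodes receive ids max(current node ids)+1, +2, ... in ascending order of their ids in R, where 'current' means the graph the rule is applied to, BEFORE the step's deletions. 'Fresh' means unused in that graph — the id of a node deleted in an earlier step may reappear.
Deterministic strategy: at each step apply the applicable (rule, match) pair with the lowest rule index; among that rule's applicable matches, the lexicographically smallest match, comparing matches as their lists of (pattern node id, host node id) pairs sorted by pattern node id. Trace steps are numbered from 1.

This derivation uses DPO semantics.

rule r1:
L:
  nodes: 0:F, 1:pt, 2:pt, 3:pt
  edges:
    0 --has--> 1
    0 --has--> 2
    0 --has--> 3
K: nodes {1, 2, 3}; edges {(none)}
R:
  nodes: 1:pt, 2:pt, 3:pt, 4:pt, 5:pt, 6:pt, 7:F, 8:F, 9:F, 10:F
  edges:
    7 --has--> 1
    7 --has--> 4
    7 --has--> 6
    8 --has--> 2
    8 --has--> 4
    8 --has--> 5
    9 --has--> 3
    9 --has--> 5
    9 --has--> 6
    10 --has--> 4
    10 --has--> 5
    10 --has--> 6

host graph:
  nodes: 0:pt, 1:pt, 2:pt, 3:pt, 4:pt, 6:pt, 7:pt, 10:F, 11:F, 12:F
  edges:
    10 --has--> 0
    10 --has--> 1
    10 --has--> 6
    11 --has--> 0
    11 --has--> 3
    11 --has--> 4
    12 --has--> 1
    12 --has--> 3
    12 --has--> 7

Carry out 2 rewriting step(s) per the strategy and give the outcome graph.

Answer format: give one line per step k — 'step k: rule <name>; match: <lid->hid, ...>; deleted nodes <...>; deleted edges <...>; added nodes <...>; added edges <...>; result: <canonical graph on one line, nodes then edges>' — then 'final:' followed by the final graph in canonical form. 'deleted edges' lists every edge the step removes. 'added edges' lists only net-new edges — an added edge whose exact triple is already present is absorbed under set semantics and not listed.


step 1: rule r1; match: 0->10, 1->0, 2->1, 3->6; deleted nodes 10; deleted edges (10,0,has); (10,1,has); (10,6,has); added nodes 13, 14, 15, 16, 17, 18, 19; added edges (16,0,has); (16,13,has); (16,15,has); (17,1,has); (17,13,has); (17,14,has); (18,6,has); (18,14,has); (18,15,has); (19,13,has); (19,14,has); (19,15,has); result: nodes: 0:pt, 1:pt, 2:pt, 3:pt, 4:pt, 6:pt, 7:pt, 11:F, 12:F, 13:pt, 14:pt, 15:pt, 16:F, 17:F, 18:F, 19:F edges: (11,0,has); (11,3,has); (11,4,has); (12,1,has); (12,3,has); (12,7,has); (16,0,has); (16,13,has); (16,15,has); (17,1,has); (17,13,has); (17,14,has); (18,6,has); (18,14,has); (18,15,has); (19,13,has); (19,14,has); (19,15,has)
step 2: rule r1; match: 0->11, 1->0, 2->3, 3->4; deleted nodes 11; deleted edges (11,0,has); (11,3,has); (11,4,has); added nodes 20, 21, 22, 23, 24, 25, 26; added edges (23,0,has); (23,20,has); (23,22,has); (24,3,has); (24,20,has); (24,21,has); (25,4,has); (25,21,has); (25,22,has); (26,20,has); (26,21,has); (26,22,has); result: nodes: 0:pt, 1:pt, 2:pt, 3:pt, 4:pt, 6:pt, 7:pt, 12:F, 13:pt, 14:pt, 15:pt, 16:F, 17:F, 18:F, 19:F, 20:pt, 21:pt, 22:pt, 23:F, 24:F, 25:F, 26:F edges: (12,1,has); (12,3,has); (12,7,has); (16,0,has); (16,13,has); (16,15,has); (17,1,has); (17,13,has); (17,14,has); (18,6,has); (18,14,has); (18,15,has); (19,13,has); (19,14,has); (19,15,has); (23,0,has); (23,20,has); (23,22,has); (24,3,has); (24,20,has); (24,21,has); (25,4,has); (25,21,has); (25,22,has); (26,20,has); (26,21,has); (26,22,has)
final:
nodes: 0:pt, 1:pt, 2:pt, 3:pt, 4:pt, 6:pt, 7:pt, 12:F, 13:pt, 14:pt, 15:pt, 16:F, 17:F, 18:F, 19:F, 20:pt, 21:pt, 22:pt, 23:F, 24:F, 25:F, 26:F
edges: (12,1,has); (12,3,has); (12,7,has); (16,0,has); (16,13,has); (16,15,has); (17,1,has); (17,13,has); (17,14,has); (18,6,has); (18,14,has); (18,15,has); (19,13,has); (19,14,has); (19,15,has); (23,0,has); (23,20,has); (23,22,has); (24,3,has); (24,20,has); (24,21,has); (25,4,has); (25,21,has); (25,22,has); (26,20,has); (26,21,has); (26,22,has)


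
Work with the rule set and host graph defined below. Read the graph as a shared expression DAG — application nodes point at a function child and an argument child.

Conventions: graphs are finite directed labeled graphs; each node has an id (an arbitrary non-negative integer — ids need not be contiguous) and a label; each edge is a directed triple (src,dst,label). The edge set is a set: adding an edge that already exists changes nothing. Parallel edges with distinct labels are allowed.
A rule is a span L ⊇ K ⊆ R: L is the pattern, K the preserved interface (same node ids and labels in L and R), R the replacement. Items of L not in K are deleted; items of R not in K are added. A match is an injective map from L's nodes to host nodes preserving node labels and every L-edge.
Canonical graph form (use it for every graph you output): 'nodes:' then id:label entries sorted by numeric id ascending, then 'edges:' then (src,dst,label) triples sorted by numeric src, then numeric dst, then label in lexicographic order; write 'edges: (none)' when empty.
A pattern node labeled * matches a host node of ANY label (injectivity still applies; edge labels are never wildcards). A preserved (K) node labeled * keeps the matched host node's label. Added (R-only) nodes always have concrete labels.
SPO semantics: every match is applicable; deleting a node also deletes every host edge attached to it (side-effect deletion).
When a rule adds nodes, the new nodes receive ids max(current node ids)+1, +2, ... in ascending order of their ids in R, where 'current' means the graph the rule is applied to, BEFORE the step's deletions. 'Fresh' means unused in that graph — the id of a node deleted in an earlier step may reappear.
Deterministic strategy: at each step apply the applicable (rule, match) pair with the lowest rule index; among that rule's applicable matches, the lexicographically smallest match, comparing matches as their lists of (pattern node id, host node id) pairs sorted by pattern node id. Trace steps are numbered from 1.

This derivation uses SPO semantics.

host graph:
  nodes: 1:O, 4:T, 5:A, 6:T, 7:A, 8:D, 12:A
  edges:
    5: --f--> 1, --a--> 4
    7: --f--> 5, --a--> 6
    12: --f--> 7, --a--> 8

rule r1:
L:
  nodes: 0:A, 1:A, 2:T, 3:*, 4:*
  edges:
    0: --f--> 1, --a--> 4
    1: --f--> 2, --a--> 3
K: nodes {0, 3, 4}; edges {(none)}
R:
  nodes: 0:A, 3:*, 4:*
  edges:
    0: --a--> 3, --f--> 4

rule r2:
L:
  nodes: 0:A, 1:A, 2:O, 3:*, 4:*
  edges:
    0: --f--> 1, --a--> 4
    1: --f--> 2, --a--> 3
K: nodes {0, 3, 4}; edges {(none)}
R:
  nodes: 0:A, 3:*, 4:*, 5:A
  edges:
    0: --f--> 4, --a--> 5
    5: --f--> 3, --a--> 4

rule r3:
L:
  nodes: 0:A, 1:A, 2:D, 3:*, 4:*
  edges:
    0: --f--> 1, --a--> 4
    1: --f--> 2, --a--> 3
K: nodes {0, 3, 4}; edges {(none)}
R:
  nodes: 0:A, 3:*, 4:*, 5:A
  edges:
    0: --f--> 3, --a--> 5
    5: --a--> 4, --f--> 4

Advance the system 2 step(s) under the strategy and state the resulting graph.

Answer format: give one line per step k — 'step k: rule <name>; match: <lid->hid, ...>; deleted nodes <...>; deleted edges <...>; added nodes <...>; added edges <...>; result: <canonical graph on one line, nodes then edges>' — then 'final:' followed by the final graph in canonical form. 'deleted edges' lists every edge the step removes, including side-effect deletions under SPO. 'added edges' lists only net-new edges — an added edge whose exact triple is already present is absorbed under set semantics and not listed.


step 1: rule r2; match: 0->7, 1->5, 2->1, 3->4, 4->6; deleted nodes 1, 5; deleted edges (5,1,f); (5,4,a); (7,5,f); (7,6,a); added nodes 13; added edges (7,6,f); (7,13,a); (13,4,f); (13,6,a); result: nodes: 4:T, 6:T, 7:A, 8:D, 12:A, 13:A edges: (7,6,f); (7,13,a); (12,7,f); (12,8,a); (13,4,f); (13,6,a)
step 2: rule r1; match: 0->12, 1->7, 2->6, 3->13, 4->8; deleted nodes 6, 7; deleted edges (7,6,f); (7,13,a); (12,7,f); (12,8,a); (13,6,a); added nodes (none); added edges (12,8,f); (12,13,a); result: nodes: 4:T, 8:D, 12:A, 13:A edges: (12,8,f); (12,13,a); (13,4,f)
final:
nodes: 4:T, 8:D, 12:A, 13:A
edges: (12,8,f); (12,13,a); (13,4,f)


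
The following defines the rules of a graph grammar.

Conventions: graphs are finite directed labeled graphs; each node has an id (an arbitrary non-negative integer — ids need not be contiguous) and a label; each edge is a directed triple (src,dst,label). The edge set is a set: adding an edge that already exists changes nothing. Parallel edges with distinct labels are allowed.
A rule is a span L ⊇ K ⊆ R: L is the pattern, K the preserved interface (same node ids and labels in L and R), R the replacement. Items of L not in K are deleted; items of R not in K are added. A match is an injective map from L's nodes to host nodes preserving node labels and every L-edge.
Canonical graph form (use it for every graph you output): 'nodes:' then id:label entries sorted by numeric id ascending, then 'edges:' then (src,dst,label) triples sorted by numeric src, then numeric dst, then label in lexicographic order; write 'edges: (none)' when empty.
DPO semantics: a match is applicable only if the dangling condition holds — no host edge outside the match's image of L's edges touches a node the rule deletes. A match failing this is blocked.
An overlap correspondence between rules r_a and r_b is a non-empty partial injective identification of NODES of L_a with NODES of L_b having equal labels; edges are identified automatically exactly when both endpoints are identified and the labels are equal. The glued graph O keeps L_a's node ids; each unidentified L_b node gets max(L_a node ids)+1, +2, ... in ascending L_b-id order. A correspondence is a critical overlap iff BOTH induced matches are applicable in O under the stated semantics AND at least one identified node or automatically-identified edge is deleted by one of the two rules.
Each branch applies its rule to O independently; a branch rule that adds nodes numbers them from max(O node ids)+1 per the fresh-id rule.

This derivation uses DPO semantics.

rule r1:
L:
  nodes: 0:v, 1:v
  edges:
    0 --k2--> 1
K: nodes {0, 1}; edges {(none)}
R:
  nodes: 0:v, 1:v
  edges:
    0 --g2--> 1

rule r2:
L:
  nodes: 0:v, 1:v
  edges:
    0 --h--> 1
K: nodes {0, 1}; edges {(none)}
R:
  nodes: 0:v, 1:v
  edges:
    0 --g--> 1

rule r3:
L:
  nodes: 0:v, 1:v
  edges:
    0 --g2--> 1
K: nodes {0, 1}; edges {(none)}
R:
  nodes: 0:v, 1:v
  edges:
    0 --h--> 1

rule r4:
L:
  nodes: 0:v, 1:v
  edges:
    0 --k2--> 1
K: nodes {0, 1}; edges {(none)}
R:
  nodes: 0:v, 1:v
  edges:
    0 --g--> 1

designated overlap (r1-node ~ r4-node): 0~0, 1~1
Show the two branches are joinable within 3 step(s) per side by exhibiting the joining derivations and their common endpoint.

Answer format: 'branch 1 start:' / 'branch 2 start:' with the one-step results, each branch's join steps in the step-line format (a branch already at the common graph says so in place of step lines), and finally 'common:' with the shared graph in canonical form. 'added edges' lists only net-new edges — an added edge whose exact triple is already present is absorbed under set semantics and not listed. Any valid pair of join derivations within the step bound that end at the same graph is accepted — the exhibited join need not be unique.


branch 1 start:
nodes: 0:v, 1:v
edges: (0,1,g2)
branch 2 start:
nodes: 0:v, 1:v
edges: (0,1,g)
branch 1 step 1: rule r3; match: 0->0, 1->1; deleted nodes (none); deleted edges (0,1,g2); added nodes (none); added edges (0,1,h); result: nodes: 0:v, 1:v edges: (0,1,h)
branch 1 step 2: rule r2; match: 0->0, 1->1; deleted nodes (none); deleted edges (0,1,h); added nodes (none); added edges (0,1,g); result: nodes: 0:v, 1:v edges: (0,1,g)
branch 2: already at the common graph (0 steps)
common:
nodes: 0:v, 1:v
edges: (0,1,g)


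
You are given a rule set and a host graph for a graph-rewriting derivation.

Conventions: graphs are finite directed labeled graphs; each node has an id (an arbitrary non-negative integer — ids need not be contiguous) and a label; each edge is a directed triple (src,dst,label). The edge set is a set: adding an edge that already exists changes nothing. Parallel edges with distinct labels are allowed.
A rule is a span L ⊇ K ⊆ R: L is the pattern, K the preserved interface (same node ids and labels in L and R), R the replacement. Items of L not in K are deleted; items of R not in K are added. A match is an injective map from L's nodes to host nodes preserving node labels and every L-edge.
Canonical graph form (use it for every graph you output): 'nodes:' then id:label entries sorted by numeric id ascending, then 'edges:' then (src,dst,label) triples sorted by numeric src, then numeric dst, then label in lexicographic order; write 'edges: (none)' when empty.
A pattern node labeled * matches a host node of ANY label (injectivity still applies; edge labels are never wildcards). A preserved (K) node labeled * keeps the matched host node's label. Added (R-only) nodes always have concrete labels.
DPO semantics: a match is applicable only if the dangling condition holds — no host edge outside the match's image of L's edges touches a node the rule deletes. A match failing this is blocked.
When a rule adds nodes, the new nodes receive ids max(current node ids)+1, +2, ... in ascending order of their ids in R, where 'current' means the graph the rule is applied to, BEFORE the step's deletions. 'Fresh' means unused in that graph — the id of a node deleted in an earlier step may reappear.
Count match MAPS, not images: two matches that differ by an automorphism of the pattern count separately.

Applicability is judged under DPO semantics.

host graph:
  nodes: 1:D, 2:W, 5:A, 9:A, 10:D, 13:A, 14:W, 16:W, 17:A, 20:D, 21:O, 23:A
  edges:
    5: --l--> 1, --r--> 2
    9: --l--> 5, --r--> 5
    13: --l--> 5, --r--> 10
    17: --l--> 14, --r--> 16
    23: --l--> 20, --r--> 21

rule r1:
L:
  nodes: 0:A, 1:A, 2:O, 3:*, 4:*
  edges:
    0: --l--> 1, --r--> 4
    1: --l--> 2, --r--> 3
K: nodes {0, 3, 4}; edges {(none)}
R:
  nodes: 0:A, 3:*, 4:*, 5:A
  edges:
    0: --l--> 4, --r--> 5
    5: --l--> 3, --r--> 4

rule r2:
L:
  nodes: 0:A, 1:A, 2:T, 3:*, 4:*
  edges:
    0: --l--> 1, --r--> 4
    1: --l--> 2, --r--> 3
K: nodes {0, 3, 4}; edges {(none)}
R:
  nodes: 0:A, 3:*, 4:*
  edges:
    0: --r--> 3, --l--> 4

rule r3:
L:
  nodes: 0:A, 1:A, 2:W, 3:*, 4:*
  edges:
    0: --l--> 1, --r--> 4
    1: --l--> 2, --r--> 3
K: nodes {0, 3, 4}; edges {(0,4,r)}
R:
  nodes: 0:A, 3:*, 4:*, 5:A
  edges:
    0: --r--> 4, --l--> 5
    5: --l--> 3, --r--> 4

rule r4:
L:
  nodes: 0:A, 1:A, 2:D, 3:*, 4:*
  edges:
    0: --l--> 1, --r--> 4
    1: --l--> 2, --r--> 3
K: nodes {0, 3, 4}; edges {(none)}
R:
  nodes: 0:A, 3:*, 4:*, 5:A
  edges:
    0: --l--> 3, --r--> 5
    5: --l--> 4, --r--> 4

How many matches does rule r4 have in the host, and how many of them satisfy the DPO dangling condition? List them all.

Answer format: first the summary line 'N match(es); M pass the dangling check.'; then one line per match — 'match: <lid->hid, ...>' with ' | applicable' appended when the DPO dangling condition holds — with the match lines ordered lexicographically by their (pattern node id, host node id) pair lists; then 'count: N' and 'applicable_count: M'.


1 match(es); 0 pass the dangling check.
match: 0->13, 1->5, 2->1, 3->2, 4->10
count: 1
applicable_count: 0


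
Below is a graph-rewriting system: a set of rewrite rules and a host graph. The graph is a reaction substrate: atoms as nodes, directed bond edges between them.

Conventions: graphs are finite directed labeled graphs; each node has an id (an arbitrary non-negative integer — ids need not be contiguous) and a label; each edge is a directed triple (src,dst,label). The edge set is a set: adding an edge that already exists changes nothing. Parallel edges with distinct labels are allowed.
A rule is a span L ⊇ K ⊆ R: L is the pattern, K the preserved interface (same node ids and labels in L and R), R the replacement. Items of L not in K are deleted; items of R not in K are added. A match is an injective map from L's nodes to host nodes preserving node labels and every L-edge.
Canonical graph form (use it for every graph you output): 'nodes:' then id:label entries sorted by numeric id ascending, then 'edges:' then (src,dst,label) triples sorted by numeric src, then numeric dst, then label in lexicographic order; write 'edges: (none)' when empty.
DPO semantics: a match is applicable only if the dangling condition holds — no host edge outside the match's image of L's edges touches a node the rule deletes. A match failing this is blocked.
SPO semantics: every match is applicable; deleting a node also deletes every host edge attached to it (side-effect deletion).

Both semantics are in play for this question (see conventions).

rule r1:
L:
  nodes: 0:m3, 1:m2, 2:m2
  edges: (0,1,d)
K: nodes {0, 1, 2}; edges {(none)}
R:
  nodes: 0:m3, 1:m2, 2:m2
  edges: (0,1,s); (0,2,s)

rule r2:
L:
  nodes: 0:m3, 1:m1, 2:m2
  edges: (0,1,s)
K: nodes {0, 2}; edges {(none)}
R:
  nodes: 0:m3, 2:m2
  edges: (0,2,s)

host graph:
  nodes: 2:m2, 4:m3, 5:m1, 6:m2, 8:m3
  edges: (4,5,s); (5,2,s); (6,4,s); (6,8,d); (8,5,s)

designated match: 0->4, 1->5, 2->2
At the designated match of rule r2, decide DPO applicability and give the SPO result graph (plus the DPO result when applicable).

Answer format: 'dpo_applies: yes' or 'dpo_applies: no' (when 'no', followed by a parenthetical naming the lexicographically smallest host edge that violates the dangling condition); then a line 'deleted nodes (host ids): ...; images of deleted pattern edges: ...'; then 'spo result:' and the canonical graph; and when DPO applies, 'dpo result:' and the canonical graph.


dpo_applies: no
(the rule deletes node 5, which keeps host edge (5,2,s) outside the match image — the dangling condition fails, DPO blocks; SPO proceeds and side-deletes such edges)
deleted nodes (host ids): 5; images of deleted pattern edges: (4,5,s)
spo result:
nodes: 2:m2, 4:m3, 6:m2, 8:m3
edges: (4,2,s); (6,4,s); (6,8,d)


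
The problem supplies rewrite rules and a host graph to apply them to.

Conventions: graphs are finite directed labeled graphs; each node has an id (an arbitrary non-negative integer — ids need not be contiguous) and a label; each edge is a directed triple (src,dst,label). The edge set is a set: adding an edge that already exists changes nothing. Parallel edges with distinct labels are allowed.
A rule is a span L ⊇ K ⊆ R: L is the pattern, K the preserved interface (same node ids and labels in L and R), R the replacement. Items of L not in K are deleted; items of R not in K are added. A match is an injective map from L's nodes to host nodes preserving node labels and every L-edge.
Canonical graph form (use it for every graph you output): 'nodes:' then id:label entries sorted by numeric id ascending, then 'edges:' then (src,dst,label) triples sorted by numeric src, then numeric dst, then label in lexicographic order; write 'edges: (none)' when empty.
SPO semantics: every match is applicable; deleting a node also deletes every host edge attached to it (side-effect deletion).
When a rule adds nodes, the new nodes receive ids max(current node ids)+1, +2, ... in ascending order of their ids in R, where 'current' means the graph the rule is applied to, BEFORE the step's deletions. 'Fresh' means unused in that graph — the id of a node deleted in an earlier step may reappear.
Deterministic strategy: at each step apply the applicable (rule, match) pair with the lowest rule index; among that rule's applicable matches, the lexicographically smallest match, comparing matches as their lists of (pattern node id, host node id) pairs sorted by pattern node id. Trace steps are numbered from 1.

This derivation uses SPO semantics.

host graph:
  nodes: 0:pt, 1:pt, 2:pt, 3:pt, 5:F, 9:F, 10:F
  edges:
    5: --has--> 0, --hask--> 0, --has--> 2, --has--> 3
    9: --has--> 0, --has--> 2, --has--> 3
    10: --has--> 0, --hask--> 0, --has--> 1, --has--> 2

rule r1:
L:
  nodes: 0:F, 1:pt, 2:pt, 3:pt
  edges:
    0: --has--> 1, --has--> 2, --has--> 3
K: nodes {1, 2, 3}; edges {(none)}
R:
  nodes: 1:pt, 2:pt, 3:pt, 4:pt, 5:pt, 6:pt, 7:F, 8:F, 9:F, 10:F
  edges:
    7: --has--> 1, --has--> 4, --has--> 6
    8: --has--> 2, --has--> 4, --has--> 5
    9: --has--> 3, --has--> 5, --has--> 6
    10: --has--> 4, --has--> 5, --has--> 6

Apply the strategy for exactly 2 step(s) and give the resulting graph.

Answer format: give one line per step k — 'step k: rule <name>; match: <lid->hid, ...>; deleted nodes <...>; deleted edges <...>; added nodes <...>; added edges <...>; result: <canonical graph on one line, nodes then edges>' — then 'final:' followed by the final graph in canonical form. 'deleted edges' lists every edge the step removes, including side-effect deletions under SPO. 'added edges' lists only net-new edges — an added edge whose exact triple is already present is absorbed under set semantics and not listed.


step 1: rule r1; match: 0->5, 1->0, 2->2, 3->3; deleted nodes 5; deleted edges (5,0,has); (5,0,hask); (5,2,has); (5,3,has); added nodes 11, 12, 13, 14, 15, 16, 17; added edges (14,0,has); (14,11,has); (14,13,has); (15,2,has); (15,11,has); (15,12,has); (16,3,has); (16,12,has); (16,13,has); (17,11,has); (17,12,has); (17,13,has); result: nodes: 0:pt, 1:pt, 2:pt, 3:pt, 9:F, 10:F, 11:pt, 12:pt, 13:pt, 14:F, 15:F, 16:F, 17:F edges: (9,0,has); (9,2,has); (9,3,has); (10,0,has); (10,0,hask); (10,1,has); (10,2,has); (14,0,has); (14,11,has); (14,13,has); (15,2,has); (15,11,has); (15,12,has); (16,3,has); (16,12,has); (16,13,has); (17,11,has); (17,12,has); (17,13,has)
step 2: rule r1; match: 0->9, 1->0, 2->2, 3->3; deleted nodes 9; deleted edges (9,0,has); (9,2,has); (9,3,has); added nodes 18, 19, 20, 21, 22, 23, 24; added edges (21,0,has); (21,18,has); (21,20,has); (22,2,has); (22,18,has); (22,19,has); (23,3,has); (23,19,has); (23,20,has); (24,18,has); (24,19,has); (24,20,has); result: nodes: 0:pt, 1:pt, 2:pt, 3:pt, 10:F, 11:pt, 12:pt, 13:pt, 14:F, 15:F, 16:F, 17:F, 18:pt, 19:pt, 20:pt, 21:F, 22:F, 23:F, 24:F edges: (10,0,has); (10,0,hask); (10,1,has); (10,2,has); (14,0,has); (14,11,has); (14,13,has); (15,2,has); (15,11,has); (15,12,has); (16,3,has); (16,12,has); (16,13,has); (17,11,has); (17,12,has); (17,13,has); (21,0,has); (21,18,has); (21,20,has); (22,2,has); (22,18,has); (22,19,has); (23,3,has); (23,19,has); (23,20,has); (24,18,has); (24,19,has); (24,20,has)
final:
nodes: 0:pt, 1:pt, 2:pt, 3:pt, 10:F, 11:pt, 12:pt, 13:pt, 14:F, 15:F, 16:F, 17:F, 18:pt, 19:pt, 20:pt, 21:F, 22:F, 23:F, 24:F
edges: (10,0,has); (10,0,hask); (10,1,has); (10,2,has); (14,0,has); (14,11,has); (14,13,has); (15,2,has); (15,11,has); (15,12,has); (16,3,has); (16,12,has); (16,13,has); (17,11,has); (17,12,has); (17,13,has); (21,0,has); (21,18,has); (21,20,has); (22,2,has); (22,18,has); (22,19,has); (23,3,has); (23,19,has); (23,20,has); (24,18,has); (24,19,has); (24,20,has)


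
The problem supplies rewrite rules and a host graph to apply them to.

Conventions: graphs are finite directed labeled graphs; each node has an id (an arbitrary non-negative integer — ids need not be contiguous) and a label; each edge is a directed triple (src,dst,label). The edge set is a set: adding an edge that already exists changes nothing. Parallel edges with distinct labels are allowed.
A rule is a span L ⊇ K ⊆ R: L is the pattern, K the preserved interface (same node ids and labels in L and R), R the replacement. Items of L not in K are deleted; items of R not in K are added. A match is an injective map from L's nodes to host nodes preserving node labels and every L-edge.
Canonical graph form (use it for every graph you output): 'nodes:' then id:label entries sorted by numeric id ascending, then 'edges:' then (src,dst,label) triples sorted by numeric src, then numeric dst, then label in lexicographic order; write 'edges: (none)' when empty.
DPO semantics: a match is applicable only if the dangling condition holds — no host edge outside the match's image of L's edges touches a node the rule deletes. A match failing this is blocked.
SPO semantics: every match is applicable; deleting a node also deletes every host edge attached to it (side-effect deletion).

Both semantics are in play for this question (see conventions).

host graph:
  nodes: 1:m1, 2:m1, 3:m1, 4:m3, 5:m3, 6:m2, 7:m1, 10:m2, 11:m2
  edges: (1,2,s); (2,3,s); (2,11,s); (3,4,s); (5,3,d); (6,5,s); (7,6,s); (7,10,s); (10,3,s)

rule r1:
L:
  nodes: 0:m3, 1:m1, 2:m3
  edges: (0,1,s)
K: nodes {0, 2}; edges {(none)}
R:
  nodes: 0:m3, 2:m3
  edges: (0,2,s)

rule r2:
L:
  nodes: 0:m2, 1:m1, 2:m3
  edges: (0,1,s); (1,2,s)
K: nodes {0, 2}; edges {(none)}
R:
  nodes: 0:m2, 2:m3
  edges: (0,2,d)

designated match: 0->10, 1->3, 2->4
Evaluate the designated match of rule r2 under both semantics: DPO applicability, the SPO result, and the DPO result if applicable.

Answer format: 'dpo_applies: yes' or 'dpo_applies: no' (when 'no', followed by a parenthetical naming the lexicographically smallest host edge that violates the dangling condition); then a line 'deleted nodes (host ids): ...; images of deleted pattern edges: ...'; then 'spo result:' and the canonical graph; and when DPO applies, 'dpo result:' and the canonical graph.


dpo_applies: no
(the rule deletes node 3, which keeps host edge (2,3,s) outside the match image — the dangling condition fails, DPO blocks; SPO proceeds and side-deletes such edges)
deleted nodes (host ids): 3; images of deleted pattern edges: (3,4,s); (10,3,s)
spo result:
nodes: 1:m1, 2:m1, 4:m3, 5:m3, 6:m2, 7:m1, 10:m2, 11:m2
edges: (1,2,s); (2,11,s); (6,5,s); (7,6,s); (7,10,s); (10,4,d)
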